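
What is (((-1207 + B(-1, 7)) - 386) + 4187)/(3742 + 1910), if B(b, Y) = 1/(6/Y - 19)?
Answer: 329431/717804 ≈ 0.45894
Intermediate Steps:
B(b, Y) = 1/(-19 + 6/Y)
(((-1207 + B(-1, 7)) - 386) + 4187)/(3742 + 1910) = (((-1207 - 1*7/(-6 + 19*7)) - 386) + 4187)/(3742 + 1910) = (((-1207 - 1*7/(-6 + 133)) - 386) + 4187)/5652 = (((-1207 - 1*7/127) - 386) + 4187)*(1/5652) = (((-1207 - 1*7*1/127) - 386) + 4187)*(1/5652) = (((-1207 - 7/127) - 386) + 4187)*(1/5652) = ((-153296/127 - 386) + 4187)*(1/5652) = (-202318/127 + 4187)*(1/5652) = (329431/127)*(1/5652) = 329431/717804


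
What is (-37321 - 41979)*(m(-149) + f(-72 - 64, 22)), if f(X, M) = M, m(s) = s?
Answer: 10071100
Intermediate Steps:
(-37321 - 41979)*(m(-149) + f(-72 - 64, 22)) = (-37321 - 41979)*(-149 + 22) = -79300*(-127) = 10071100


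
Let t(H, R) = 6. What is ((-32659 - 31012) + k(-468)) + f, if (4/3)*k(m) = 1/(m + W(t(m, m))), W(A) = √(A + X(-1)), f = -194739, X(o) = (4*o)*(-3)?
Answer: -6288148979/24334 - √2/97336 ≈ -2.5841e+5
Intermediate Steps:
X(o) = -12*o
W(A) = √(12 + A) (W(A) = √(A - 12*(-1)) = √(A + 12) = √(12 + A))
k(m) = 3/(4*(m + 3*√2)) (k(m) = 3/(4*(m + √(12 + 6))) = 3/(4*(m + √18)) = 3/(4*(m + 3*√2)))
((-32659 - 31012) + k(-468)) + f = ((-32659 - 31012) + 3/(4*(-468 + 3*√2))) - 194739 = (-63671 + 3/(4*(-468 + 3*√2))) - 194739 = -258410 + 3/(4*(-468 + 3*√2))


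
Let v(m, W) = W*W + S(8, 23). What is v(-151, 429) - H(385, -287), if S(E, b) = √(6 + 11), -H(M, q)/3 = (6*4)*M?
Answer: 211761 + √17 ≈ 2.1177e+5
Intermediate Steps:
H(M, q) = -72*M (H(M, q) = -3*6*4*M = -72*M)
S(E, b) = √17
v(m, W) = √17 + W² (v(m, W) = W*W + √17 = W² + √17 = √17 + W²)
v(-151, 429) - H(385, -287) = (√17 + 429²) - (-72)*385 = (√17 + 184041) - 1*(-27720) = (184041 + √17) + 27720 = 211761 + √17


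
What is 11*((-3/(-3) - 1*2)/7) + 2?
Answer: 3/7 ≈ 0.42857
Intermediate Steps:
11*((-3/(-3) - 1*2)/7) + 2 = 11*((-3*(-1/3) - 2)*(1/7)) + 2 = 11*((1 - 2)*(1/7)) + 2 = 11*(-1*1/7) + 2 = 11*(-1/7) + 2 = -11/7 + 2 = 3/7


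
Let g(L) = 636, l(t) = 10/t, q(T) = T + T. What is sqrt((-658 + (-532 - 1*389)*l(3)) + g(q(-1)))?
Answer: 2*I*sqrt(773) ≈ 55.606*I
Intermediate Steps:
q(T) = 2*T
sqrt((-658 + (-532 - 1*389)*l(3)) + g(q(-1))) = sqrt((-658 + (-532 - 1*389)*(10/3)) + 636) = sqrt((-658 + (-532 - 389)*(10*(1/3))) + 636) = sqrt((-658 - 921*10/3) + 636) = sqrt((-658 - 3070) + 636) = sqrt(-3728 + 636) = sqrt(-3092) = 2*I*sqrt(773)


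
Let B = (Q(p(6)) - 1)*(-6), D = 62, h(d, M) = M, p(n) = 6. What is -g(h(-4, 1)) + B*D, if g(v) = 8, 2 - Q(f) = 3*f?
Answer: 6316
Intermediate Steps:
Q(f) = 2 - 3*f
B = 102 (B = ((2 - 3*6) - 1)*(-6) = ((2 - 18) - 1)*(-6) = (-16 - 1)*(-6) = -17*(-6) = 102)
-g(h(-4, 1)) + B*D = -1*8 + 102*62 = -8 + 6324 = 6316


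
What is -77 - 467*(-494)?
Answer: 230621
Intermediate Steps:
-77 - 467*(-494) = -77 + 230698 = 230621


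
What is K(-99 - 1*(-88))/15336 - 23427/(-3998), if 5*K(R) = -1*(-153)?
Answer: 99833003/17031480 ≈ 5.8617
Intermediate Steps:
K(R) = 153/5 (K(R) = (-1*(-153))/5 = (⅕)*153 = 153/5)
K(-99 - 1*(-88))/15336 - 23427/(-3998) = (153/5)/15336 - 23427/(-3998) = (153/5)*(1/15336) - 23427*(-1/3998) = 17/8520 + 23427/3998 = 99833003/17031480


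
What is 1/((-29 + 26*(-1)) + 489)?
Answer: 1/434 ≈ 0.0023041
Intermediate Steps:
1/((-29 + 26*(-1)) + 489) = 1/((-29 - 26) + 489) = 1/(-55 + 489) = 1/434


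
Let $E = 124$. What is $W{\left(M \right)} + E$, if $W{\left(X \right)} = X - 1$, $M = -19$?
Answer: $104$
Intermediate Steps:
$W{\left(X \right)} = -1 + X$
$W{\left(M \right)} + E = \left(-1 - 19\right) + 124 = -20 + 124 = 104$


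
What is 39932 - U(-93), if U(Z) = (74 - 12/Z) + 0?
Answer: 1235594/31 ≈ 39858.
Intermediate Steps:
U(Z) = 74 - 12/Z
39932 - U(-93) = 39932 - (74 - 12/(-93)) = 39932 - (74 - 12*(-1/93)) = 39932 - (74 + 4/31) = 39932 - 1*2298/31 = 39932 - 2298/31 = 1235594/31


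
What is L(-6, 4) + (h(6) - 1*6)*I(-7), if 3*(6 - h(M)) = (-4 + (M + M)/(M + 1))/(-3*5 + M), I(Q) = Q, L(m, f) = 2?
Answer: 70/27 ≈ 2.5926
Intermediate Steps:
h(M) = 6 - (-4 + 2*M/(1 + M))/(3*(-15 + M)) (h(M) = 6 - (-4 + (M + M)/(M + 1))/(3*(-3*5 + M)) = 6 - (-4 + (2*M)/(1 + M))/(3*(-15 + M)) = 6 - (-4 + 2*M/(1 + M))/(3*(-15 + M)))
L(-6, 4) + (h(6) - 1*6)*I(-7) = 2 + (2*(133 - 9*6**2 + 125*6)/(3*(15 - 1*6**2 + 14*6)) - 1*6)*(-7) = 2 + (2*(133 - 9*36 + 750)/(3*(15 - 1*36 + 84)) - 6)*(-7) = 2 + (2*(133 - 324 + 750)/(3*(15 - 36 + 84)) - 6)*(-7) = 2 + ((2/3)*559/63 - 6)*(-7) = 2 + ((2/3)*(1/63)*559 - 6)*(-7) = 2 + (1118/189 - 6)*(-7) = 2 - 16/189*(-7) = 2 + 16/27 = 70/27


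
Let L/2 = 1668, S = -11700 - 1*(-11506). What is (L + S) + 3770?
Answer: 6912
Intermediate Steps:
S = -194 (S = -11700 + 11506 = -194)
L = 3336 (L = 2*1668 = 3336)
(L + S) + 3770 = (3336 - 194) + 3770 = 3142 + 3770 = 6912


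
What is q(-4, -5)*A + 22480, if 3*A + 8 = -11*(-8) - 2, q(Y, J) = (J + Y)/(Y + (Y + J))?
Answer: 22498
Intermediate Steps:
q(Y, J) = (J + Y)/(J + 2*Y) (q(Y, J) = (J + Y)/(Y + (J + Y)) = (J + Y)/(J + 2*Y))
A = 26 (A = -8/3 + (-11*(-8) - 2)/3 = -8/3 + (88 - 2)/3 = -8/3 + (1/3)*86 = -8/3 + 86/3 = 26)
q(-4, -5)*A + 22480 = ((-5 - 4)/(-5 + 2*(-4)))*26 + 22480 = (-9/(-5 - 8))*26 + 22480 = (-9/(-13))*26 + 22480 = -1/13*(-9)*26 + 22480 = (9/13)*26 + 22480 = 18 + 22480 = 22498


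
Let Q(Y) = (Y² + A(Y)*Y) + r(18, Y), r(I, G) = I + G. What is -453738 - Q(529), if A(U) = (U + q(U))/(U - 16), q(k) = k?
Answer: -377166320/513 ≈ -7.3522e+5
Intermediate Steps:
r(I, G) = G + I
A(U) = 2*U/(-16 + U) (A(U) = (U + U)/(U - 16) = (2*U)/(-16 + U) = 2*U/(-16 + U))
Q(Y) = 18 + Y + Y² + 2*Y²/(-16 + Y) (Q(Y) = (Y² + (2*Y/(-16 + Y))*Y) + (Y + 18) = (Y² + 2*Y²/(-16 + Y)) + (18 + Y) = 18 + Y + Y² + 2*Y²/(-16 + Y))
-453738 - Q(529) = -453738 - (-288 + 529³ - 13*529² + 2*529)/(-16 + 529) = -453738 - (-288 + 148035889 - 13*279841 + 1058)/513 = -453738 - (-288 + 148035889 - 3637933 + 1058)/513 = -453738 - 144398726/513 = -377166320/513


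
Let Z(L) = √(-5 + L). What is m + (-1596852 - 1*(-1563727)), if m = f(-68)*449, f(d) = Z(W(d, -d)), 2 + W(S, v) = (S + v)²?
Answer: -33125 + 449*I*√7 ≈ -33125.0 + 1187.9*I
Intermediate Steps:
W(S, v) = -2 + (S + v)²
f(d) = I*√7 (f(d) = √(-5 + (-2 + (d - d)²)) = √(-5 + (-2 + 0²)) = √(-5 + (-2 + 0)) = √(-5 - 2) = √(-7) = I*√7)
m = 449*I*√7 (m = (I*√7)*449 = 449*I*√7 ≈ 1187.9*I)
m + (-1596852 - 1*(-1563727)) = 449*I*√7 + (-1596852 - 1*(-1563727)) = 449*I*√7 + (-1596852 + 1563727) = 449*I*√7 - 33125 = -33125 + 449*I*√7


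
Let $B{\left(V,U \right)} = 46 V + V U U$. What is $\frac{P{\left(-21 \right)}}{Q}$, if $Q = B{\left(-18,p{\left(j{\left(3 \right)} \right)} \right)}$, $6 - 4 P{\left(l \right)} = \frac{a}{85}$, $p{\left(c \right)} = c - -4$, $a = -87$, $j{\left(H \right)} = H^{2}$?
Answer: $- \frac{199}{438600} \approx -0.00045372$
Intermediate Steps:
$p{\left(c \right)} = 4 + c$ ($p{\left(c \right)} = c + 4 = 4 + c$)
$P{\left(l \right)} = \frac{597}{340}$ ($P{\left(l \right)} = \frac{3}{2} - \frac{\left(-87\right) \frac{1}{85}}{4} = \frac{3}{2} - - \frac{87}{340} = \frac{3}{2} + \frac{87}{340} = \frac{597}{340}$)
$B{\left(V,U \right)} = 46 V + V U^{2}$ ($B{\left(V,U \right)} = 46 V + U V U = 46 V + V U^{2}$)
$Q = -3870$ ($Q = - 18 \left(46 + \left(4 + 3^{2}\right)^{2}\right) = - 18 \left(46 + \left(4 + 9\right)^{2}\right) = - 18 \left(46 + 13^{2}\right) = - 18 \left(46 + 169\right) = \left(-18\right) 215 = -3870$)
$\frac{P{\left(-21 \right)}}{Q} = \frac{597}{340 \left(-3870\right)} = \frac{597}{340} \left(- \frac{1}{3870}\right) = - \frac{199}{438600}$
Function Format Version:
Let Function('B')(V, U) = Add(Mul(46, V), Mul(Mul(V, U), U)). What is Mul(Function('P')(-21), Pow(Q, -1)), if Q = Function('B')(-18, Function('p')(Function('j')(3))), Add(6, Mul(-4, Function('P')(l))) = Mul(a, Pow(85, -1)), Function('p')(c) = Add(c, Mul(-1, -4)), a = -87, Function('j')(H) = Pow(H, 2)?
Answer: Rational(-199, 438600) ≈ -0.00045372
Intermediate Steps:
Function('p')(c) = Add(4, c) (Function('p')(c) = Add(c, 4) = Add(4, c))
Function('P')(l) = Rational(597, 340) (Function('P')(l) = Add(Rational(3, 2), Mul(Rational(-1, 4), Mul(-87, Pow(85, -1)))) = Add(Rational(3, 2), Mul(Rational(-1, 4), Mul(-87, Rational(1, 85)))) = Add(Rational(3, 2), Mul(Rational(-1, 4), Rational(-87, 85))) = Add(Rational(3, 2), Rational(87, 340)) = Rational(597, 340))
Function('B')(V, U) = Add(Mul(46, V), Mul(V, Pow(U, 2))) (Function('B')(V, U) = Add(Mul(46, V), Mul(Mul(U, V), U)) = Add(Mul(46, V), Mul(V, Pow(U, 2))))
Q = -3870 (Q = Mul(-18, Add(46, Pow(Add(4, Pow(3, 2)), 2))) = Mul(-18, Add(46, Pow(Add(4, 9), 2))) = Mul(-18, Add(46, Pow(13, 2))) = Mul(-18, Add(46, 169)) = Mul(-18, 215) = -3870)
Mul(Function('P')(-21), Pow(Q, -1)) = Mul(Rational(597, 340), Pow(-3870, -1)) = Mul(Rational(597, 340), Rational(-1, 3870)) = Rational(-199, 438600)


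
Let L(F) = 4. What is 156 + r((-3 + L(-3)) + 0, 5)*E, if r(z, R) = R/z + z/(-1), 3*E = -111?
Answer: 8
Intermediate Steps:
E = -37 (E = (1/3)*(-111) = -37)
r(z, R) = -z + R/z (r(z, R) = R/z + z*(-1) = R/z - z = -z + R/z)
156 + r((-3 + L(-3)) + 0, 5)*E = 156 + (-((-3 + 4) + 0) + 5/((-3 + 4) + 0))*(-37) = 156 + (-(1 + 0) + 5/(1 + 0))*(-37) = 156 + (-1*1 + 5/1)*(-37) = 156 + (-1 + 5*1)*(-37) = 156 + (-1 + 5)*(-37) = 156 + 4*(-37) = 156 - 148 = 8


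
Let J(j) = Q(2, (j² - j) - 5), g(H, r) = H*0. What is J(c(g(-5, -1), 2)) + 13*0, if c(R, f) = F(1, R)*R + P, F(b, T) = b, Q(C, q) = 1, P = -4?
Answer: 1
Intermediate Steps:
g(H, r) = 0
c(R, f) = -4 + R (c(R, f) = 1*R - 4 = R - 4 = -4 + R)
J(j) = 1
J(c(g(-5, -1), 2)) + 13*0 = 1 + 13*0 = 1 + 0 = 1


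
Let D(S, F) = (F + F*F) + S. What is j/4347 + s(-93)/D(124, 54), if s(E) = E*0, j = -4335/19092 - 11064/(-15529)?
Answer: 47971891/429599038932 ≈ 0.00011167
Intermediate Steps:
j = 47971891/98826556 (j = -4335*1/19092 - 11064*(-1/15529) = -1445/6364 + 11064/15529 = 47971891/98826556 ≈ 0.48541)
s(E) = 0
D(S, F) = F + S + F**2 (D(S, F) = (F + F**2) + S = F + S + F**2)
j/4347 + s(-93)/D(124, 54) = (47971891/98826556)/4347 + 0/(54 + 124 + 54**2) = (47971891/98826556)*(1/4347) + 0/(54 + 124 + 2916) = 47971891/429599038932 + 0/3094 = 47971891/429599038932 + 0*(1/3094) = 47971891/429599038932 + 0 = 47971891/429599038932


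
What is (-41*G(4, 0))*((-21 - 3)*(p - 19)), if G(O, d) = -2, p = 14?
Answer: 9840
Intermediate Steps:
(-41*G(4, 0))*((-21 - 3)*(p - 19)) = (-41*(-2))*((-21 - 3)*(14 - 19)) = 82*(-24*(-5)) = 82*120 = 9840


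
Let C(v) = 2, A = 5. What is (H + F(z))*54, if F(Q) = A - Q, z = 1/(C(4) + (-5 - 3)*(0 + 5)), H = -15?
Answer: -10233/19 ≈ -538.58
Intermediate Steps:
z = -1/38 (z = 1/(2 + (-5 - 3)*(0 + 5)) = 1/(2 - 8*5) = 1/(2 - 40) = 1/(-38) = -1/38 ≈ -0.026316)
F(Q) = 5 - Q
(H + F(z))*54 = (-15 + (5 - 1*(-1/38)))*54 = (-15 + (5 + 1/38))*54 = (-15 + 191/38)*54 = -379/38*54 = -10233/19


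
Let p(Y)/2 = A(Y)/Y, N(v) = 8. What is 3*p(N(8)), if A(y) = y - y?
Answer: 0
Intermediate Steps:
A(y) = 0
p(Y) = 0 (p(Y) = 2*(0/Y) = 2*0 = 0)
3*p(N(8)) = 3*0 = 0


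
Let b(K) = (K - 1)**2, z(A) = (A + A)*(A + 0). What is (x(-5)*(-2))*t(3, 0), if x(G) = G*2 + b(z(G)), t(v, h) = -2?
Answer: 9564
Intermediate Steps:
z(A) = 2*A**2 (z(A) = (2*A)*A = 2*A**2)
b(K) = (-1 + K)**2
x(G) = (-1 + 2*G**2)**2 + 2*G (x(G) = G*2 + (-1 + 2*G**2)**2 = 2*G + (-1 + 2*G**2)**2 = (-1 + 2*G**2)**2 + 2*G)
(x(-5)*(-2))*t(3, 0) = (((-1 + 2*(-5)**2)**2 + 2*(-5))*(-2))*(-2) = (((-1 + 2*25)**2 - 10)*(-2))*(-2) = (((-1 + 50)**2 - 10)*(-2))*(-2) = ((49**2 - 10)*(-2))*(-2) = ((2401 - 10)*(-2))*(-2) = (2391*(-2))*(-2) = -4782*(-2) = 9564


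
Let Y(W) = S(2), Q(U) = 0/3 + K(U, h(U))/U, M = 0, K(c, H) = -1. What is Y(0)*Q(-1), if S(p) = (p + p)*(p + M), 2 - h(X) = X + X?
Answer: 8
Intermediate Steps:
h(X) = 2 - 2*X (h(X) = 2 - (X + X) = 2 - 2*X)
S(p) = 2*p² (S(p) = (p + p)*(p + 0) = (2*p)*p = 2*p²)
Q(U) = -1/U (Q(U) = 0/3 - 1/U = 0*(⅓) - 1/U = 0 - 1/U = -1/U)
Y(W) = 8 (Y(W) = 2*2² = 2*4 = 8)
Y(0)*Q(-1) = 8*(-1/(-1)) = 8*(-1*(-1)) = 8*1 = 8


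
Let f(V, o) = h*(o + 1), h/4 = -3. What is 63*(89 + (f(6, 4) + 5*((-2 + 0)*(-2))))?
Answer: 3087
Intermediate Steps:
h = -12 (h = 4*(-3) = -12)
f(V, o) = -12 - 12*o (f(V, o) = -12*(o + 1) = -12*(1 + o) = -12 - 12*o)
63*(89 + (f(6, 4) + 5*((-2 + 0)*(-2)))) = 63*(89 + ((-12 - 12*4) + 5*((-2 + 0)*(-2)))) = 63*(89 + ((-12 - 48) + 5*(-2*(-2)))) = 63*(89 + (-60 + 5*4)) = 63*(89 + (-60 + 20)) = 63*(89 - 40) = 63*49 = 3087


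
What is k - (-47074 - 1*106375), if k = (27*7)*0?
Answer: 153449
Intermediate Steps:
k = 0 (k = 189*0 = 0)
k - (-47074 - 1*106375) = 0 - (-47074 - 1*106375) = 0 - (-47074 - 106375) = 0 - 1*(-153449) = 0 + 153449 = 153449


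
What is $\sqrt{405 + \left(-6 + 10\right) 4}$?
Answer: $\sqrt{421} \approx 20.518$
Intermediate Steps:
$\sqrt{405 + \left(-6 + 10\right) 4} = \sqrt{405 + 4 \cdot 4} = \sqrt{405 + 16} = \sqrt{421}$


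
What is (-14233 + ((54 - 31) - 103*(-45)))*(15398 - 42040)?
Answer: 255097150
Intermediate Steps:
(-14233 + ((54 - 31) - 103*(-45)))*(15398 - 42040) = (-14233 + (23 + 4635))*(-26642) = (-14233 + 4658)*(-26642) = -9575*(-26642) = 255097150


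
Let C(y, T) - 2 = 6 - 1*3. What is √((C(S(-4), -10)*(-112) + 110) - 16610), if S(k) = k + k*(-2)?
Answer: 2*I*√4265 ≈ 130.61*I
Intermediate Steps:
S(k) = -k (S(k) = k - 2*k = -k)
C(y, T) = 5 (C(y, T) = 2 + (6 - 1*3) = 2 + (6 - 3) = 2 + 3 = 5)
√((C(S(-4), -10)*(-112) + 110) - 16610) = √((5*(-112) + 110) - 16610) = √((-560 + 110) - 16610) = √(-450 - 16610) = √(-17060) = 2*I*√4265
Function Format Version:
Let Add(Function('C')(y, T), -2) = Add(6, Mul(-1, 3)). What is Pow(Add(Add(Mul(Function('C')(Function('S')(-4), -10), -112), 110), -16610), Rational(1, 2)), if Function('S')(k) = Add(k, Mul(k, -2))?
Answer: Mul(2, I, Pow(4265, Rational(1, 2))) ≈ Mul(130.61, I)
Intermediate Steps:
Function('S')(k) = Mul(-1, k) (Function('S')(k) = Add(k, Mul(-2, k)) = Mul(-1, k))
Function('C')(y, T) = 5 (Function('C')(y, T) = Add(2, Add(6, Mul(-1, 3))) = Add(2, Add(6, -3)) = Add(2, 3) = 5)
Pow(Add(Add(Mul(Function('C')(Function('S')(-4), -10), -112), 110), -16610), Rational(1, 2)) = Pow(Add(Add(Mul(5, -112), 110), -16610), Rational(1, 2)) = Pow(Add(Add(-560, 110), -16610), Rational(1, 2)) = Pow(Add(-450, -16610), Rational(1, 2)) = Pow(-17060, Rational(1, 2)) = Mul(2, I, Pow(4265, Rational(1, 2)))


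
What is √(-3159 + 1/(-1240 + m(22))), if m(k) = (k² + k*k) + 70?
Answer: I*√128900038/202 ≈ 56.205*I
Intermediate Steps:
m(k) = 70 + 2*k² (m(k) = (k² + k²) + 70 = 2*k² + 70 = 70 + 2*k²)
√(-3159 + 1/(-1240 + m(22))) = √(-3159 + 1/(-1240 + (70 + 2*22²))) = √(-3159 + 1/(-1240 + (70 + 2*484))) = √(-3159 + 1/(-1240 + (70 + 968))) = √(-3159 + 1/(-1240 + 1038)) = √(-3159 + 1/(-202)) = √(-3159 - 1/202) = √(-638119/202) = I*√128900038/202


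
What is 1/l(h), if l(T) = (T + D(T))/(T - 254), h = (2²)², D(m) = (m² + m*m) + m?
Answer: -7/16 ≈ -0.43750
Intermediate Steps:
D(m) = m + 2*m² (D(m) = (m² + m²) + m = 2*m² + m = m + 2*m²)
h = 16 (h = 4² = 16)
l(T) = (T + T*(1 + 2*T))/(-254 + T) (l(T) = (T + T*(1 + 2*T))/(T - 254) = (T + T*(1 + 2*T))/(-254 + T))
1/l(h) = 1/(2*16*(1 + 16)/(-254 + 16)) = 1/(2*16*17/(-238)) = 1/(2*16*(-1/238)*17) = 1/(-16/7) = -7/16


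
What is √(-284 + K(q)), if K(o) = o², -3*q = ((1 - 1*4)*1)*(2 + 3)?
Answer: I*√259 ≈ 16.093*I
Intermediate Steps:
q = 5 (q = -(1 - 1*4)*1*(2 + 3)/3 = -(1 - 4)*1*5/3 = -(-3*1)*5/3 = -(-1)*5 = -⅓*(-15) = 5)
√(-284 + K(q)) = √(-284 + 5²) = √(-284 + 25) = √(-259) = I*√259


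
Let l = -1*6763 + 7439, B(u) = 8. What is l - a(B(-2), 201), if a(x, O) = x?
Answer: 668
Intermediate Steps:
l = 676 (l = -6763 + 7439 = 676)
l - a(B(-2), 201) = 676 - 1*8 = 676 - 8 = 668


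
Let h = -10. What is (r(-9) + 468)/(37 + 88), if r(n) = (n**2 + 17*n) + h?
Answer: 386/125 ≈ 3.0880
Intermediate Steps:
r(n) = -10 + n**2 + 17*n (r(n) = (n**2 + 17*n) - 10 = -10 + n**2 + 17*n)
(r(-9) + 468)/(37 + 88) = ((-10 + (-9)**2 + 17*(-9)) + 468)/(37 + 88) = ((-10 + 81 - 153) + 468)/125 = (-82 + 468)*(1/125) = 386*(1/125) = 386/125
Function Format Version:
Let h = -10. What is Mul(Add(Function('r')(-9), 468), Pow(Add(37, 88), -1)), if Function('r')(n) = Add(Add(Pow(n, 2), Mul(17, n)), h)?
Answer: Rational(386, 125) ≈ 3.0880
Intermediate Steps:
Function('r')(n) = Add(-10, Pow(n, 2), Mul(17, n)) (Function('r')(n) = Add(Add(Pow(n, 2), Mul(17, n)), -10) = Add(-10, Pow(n, 2), Mul(17, n)))
Mul(Add(Function('r')(-9), 468), Pow(Add(37, 88), -1)) = Mul(Add(Add(-10, Pow(-9, 2), Mul(17, -9)), 468), Pow(Add(37, 88), -1)) = Mul(Add(Add(-10, 81, -153), 468), Pow(125, -1)) = Mul(Add(-82, 468), Rational(1, 125)) = Mul(386, Rational(1, 125)) = Rational(386, 125)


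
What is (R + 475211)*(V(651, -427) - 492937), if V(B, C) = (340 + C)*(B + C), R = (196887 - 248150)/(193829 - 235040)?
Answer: -10035316741416200/41211 ≈ -2.4351e+11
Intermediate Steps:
R = 51263/41211 (R = -51263/(-41211) = -51263*(-1/41211) = 51263/41211 ≈ 1.2439)
(R + 475211)*(V(651, -427) - 492937) = (51263/41211 + 475211)*(((-427)² + 340*651 + 340*(-427) + 651*(-427)) - 492937) = 19583971784*((182329 + 221340 - 145180 - 277977) - 492937)/41211 = 19583971784*(-19488 - 492937)/41211 = (19583971784/41211)*(-512425) = -10035316741416200/41211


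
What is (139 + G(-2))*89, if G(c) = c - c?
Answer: 12371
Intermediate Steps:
G(c) = 0
(139 + G(-2))*89 = (139 + 0)*89 = 139*89 = 12371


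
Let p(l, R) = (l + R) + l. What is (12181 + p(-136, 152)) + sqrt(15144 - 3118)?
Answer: 12061 + sqrt(12026) ≈ 12171.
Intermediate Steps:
p(l, R) = R + 2*l (p(l, R) = (R + l) + l = R + 2*l)
(12181 + p(-136, 152)) + sqrt(15144 - 3118) = (12181 + (152 + 2*(-136))) + sqrt(15144 - 3118) = (12181 + (152 - 272)) + sqrt(12026) = (12181 - 120) + sqrt(12026) = 12061 + sqrt(12026)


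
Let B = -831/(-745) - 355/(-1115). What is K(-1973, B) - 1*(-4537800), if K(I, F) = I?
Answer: 4535827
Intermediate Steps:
B = 238208/166135 (B = -831*(-1/745) - 355*(-1/1115) = 831/745 + 71/223 = 238208/166135 ≈ 1.4338)
K(-1973, B) - 1*(-4537800) = -1973 - 1*(-4537800) = -1973 + 4537800 = 4535827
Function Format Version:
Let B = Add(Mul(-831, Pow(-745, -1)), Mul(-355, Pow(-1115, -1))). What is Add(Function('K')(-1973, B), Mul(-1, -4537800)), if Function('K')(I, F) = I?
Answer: 4535827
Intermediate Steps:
B = Rational(238208, 166135) (B = Add(Mul(-831, Rational(-1, 745)), Mul(-355, Rational(-1, 1115))) = Add(Rational(831, 745), Rational(71, 223)) = Rational(238208, 166135) ≈ 1.4338)
Add(Function('K')(-1973, B), Mul(-1, -4537800)) = Add(-1973, Mul(-1, -4537800)) = Add(-1973, 4537800) = 4535827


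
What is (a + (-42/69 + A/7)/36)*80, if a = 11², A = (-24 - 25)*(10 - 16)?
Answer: 2022800/207 ≈ 9772.0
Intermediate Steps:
A = 294 (A = -49*(-6) = 294)
a = 121
(a + (-42/69 + A/7)/36)*80 = (121 + (-42/69 + 294/7)/36)*80 = (121 + (-42*1/69 + 294*(⅐))*(1/36))*80 = (121 + (-14/23 + 42)*(1/36))*80 = (121 + (952/23)*(1/36))*80 = (121 + 238/207)*80 = (25285/207)*80 = 2022800/207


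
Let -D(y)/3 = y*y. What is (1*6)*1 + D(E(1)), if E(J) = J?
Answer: 3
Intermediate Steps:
D(y) = -3*y**2 (D(y) = -3*y*y = -3*y**2)
(1*6)*1 + D(E(1)) = (1*6)*1 - 3*1**2 = 6*1 - 3*1 = 6 - 3 = 3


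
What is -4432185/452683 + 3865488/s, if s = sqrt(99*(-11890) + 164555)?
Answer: -4432185/452683 - 3865488*I*sqrt(1012555)/1012555 ≈ -9.7909 - 3841.4*I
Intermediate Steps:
s = I*sqrt(1012555) (s = sqrt(-1177110 + 164555) = sqrt(-1012555) = I*sqrt(1012555) ≈ 1006.3*I)
-4432185/452683 + 3865488/s = -4432185/452683 + 3865488/((I*sqrt(1012555))) = -4432185*1/452683 + 3865488*(-I*sqrt(1012555)/1012555) = -4432185/452683 - 3865488*I*sqrt(1012555)/1012555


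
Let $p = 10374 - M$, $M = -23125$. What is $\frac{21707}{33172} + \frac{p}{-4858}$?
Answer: $- \frac{502888111}{80574788} \approx -6.2413$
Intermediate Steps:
$p = 33499$ ($p = 10374 - -23125 = 10374 + 23125 = 33499$)
$\frac{21707}{33172} + \frac{p}{-4858} = \frac{21707}{33172} + \frac{33499}{-4858} = 21707 \cdot \frac{1}{33172} + 33499 \left(- \frac{1}{4858}\right) = \frac{21707}{33172} - \frac{33499}{4858} = - \frac{502888111}{80574788}$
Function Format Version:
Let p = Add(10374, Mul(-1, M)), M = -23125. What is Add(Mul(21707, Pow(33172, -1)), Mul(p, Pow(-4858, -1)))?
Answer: Rational(-502888111, 80574788) ≈ -6.2413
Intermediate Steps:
p = 33499 (p = Add(10374, Mul(-1, -23125)) = Add(10374, 23125) = 33499)
Add(Mul(21707, Pow(33172, -1)), Mul(p, Pow(-4858, -1))) = Add(Mul(21707, Pow(33172, -1)), Mul(33499, Pow(-4858, -1))) = Add(Mul(21707, Rational(1, 33172)), Mul(33499, Rational(-1, 4858))) = Add(Rational(21707, 33172), Rational(-33499, 4858)) = Rational(-502888111, 80574788)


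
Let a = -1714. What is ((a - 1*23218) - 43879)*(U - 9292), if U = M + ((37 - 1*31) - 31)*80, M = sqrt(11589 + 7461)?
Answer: 777013812 - 344055*sqrt(762) ≈ 7.6752e+8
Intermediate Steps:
M = 5*sqrt(762) (M = sqrt(19050) = 5*sqrt(762) ≈ 138.02)
U = -2000 + 5*sqrt(762) (U = 5*sqrt(762) + ((37 - 1*31) - 31)*80 = 5*sqrt(762) + ((37 - 31) - 31)*80 = 5*sqrt(762) + (6 - 31)*80 = 5*sqrt(762) - 25*80 = 5*sqrt(762) - 2000 = -2000 + 5*sqrt(762) ≈ -1862.0)
((a - 1*23218) - 43879)*(U - 9292) = ((-1714 - 1*23218) - 43879)*((-2000 + 5*sqrt(762)) - 9292) = ((-1714 - 23218) - 43879)*(-11292 + 5*sqrt(762)) = (-24932 - 43879)*(-11292 + 5*sqrt(762)) = -68811*(-11292 + 5*sqrt(762)) = 777013812 - 344055*sqrt(762)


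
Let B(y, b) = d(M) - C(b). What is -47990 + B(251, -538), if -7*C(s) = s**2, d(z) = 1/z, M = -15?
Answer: -697297/105 ≈ -6640.9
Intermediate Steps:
C(s) = -s**2/7
B(y, b) = -1/15 + b**2/7 (B(y, b) = 1/(-15) - (-1)*b**2/7 = -1/15 + b**2/7)
-47990 + B(251, -538) = -47990 + (-1/15 + (1/7)*(-538)**2) = -47990 + (-1/15 + (1/7)*289444) = -47990 + (-1/15 + 289444/7) = -47990 + 4341653/105 = -697297/105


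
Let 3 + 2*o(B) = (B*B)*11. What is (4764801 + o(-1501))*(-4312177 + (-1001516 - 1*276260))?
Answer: -95902938603665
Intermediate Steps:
o(B) = -3/2 + 11*B²/2 (o(B) = -3/2 + ((B*B)*11)/2 = -3/2 + (B²*11)/2 = -3/2 + (11*B²)/2 = -3/2 + 11*B²/2)
(4764801 + o(-1501))*(-4312177 + (-1001516 - 1*276260)) = (4764801 + (-3/2 + (11/2)*(-1501)²))*(-4312177 + (-1001516 - 1*276260)) = (4764801 + (-3/2 + (11/2)*2253001))*(-4312177 + (-1001516 - 276260)) = (4764801 + (-3/2 + 24783011/2))*(-4312177 - 1277776) = (4764801 + 12391504)*(-5589953) = 17156305*(-5589953) = -95902938603665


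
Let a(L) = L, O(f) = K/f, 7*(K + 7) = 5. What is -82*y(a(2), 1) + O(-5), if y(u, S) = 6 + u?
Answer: -22916/35 ≈ -654.74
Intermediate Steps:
K = -44/7 (K = -7 + (⅐)*5 = -7 + 5/7 = -44/7 ≈ -6.2857)
O(f) = -44/(7*f)
-82*y(a(2), 1) + O(-5) = -82*(6 + 2) - 44/7/(-5) = -82*8 - 44/7*(-⅕) = -656 + 44/35 = -22916/35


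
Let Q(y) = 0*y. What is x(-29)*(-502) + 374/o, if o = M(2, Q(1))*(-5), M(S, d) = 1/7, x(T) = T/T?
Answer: -5128/5 ≈ -1025.6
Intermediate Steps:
x(T) = 1
Q(y) = 0
M(S, d) = ⅐
o = -5/7 (o = (⅐)*(-5) = -5/7 ≈ -0.71429)
x(-29)*(-502) + 374/o = 1*(-502) + 374/(-5/7) = -502 + 374*(-7/5) = -502 - 2618/5 = -5128/5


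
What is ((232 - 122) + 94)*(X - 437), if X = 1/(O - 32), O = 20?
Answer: -89165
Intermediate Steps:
X = -1/12 (X = 1/(20 - 32) = 1/(-12) = -1/12 ≈ -0.083333)
((232 - 122) + 94)*(X - 437) = ((232 - 122) + 94)*(-1/12 - 437) = (110 + 94)*(-5245/12) = 204*(-5245/12) = -89165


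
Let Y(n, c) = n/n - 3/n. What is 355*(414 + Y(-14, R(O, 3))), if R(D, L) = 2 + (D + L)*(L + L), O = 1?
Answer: 2063615/14 ≈ 1.4740e+5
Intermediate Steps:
R(D, L) = 2 + 2*L*(D + L) (R(D, L) = 2 + (D + L)*(2*L) = 2 + 2*L*(D + L))
Y(n, c) = 1 - 3/n
355*(414 + Y(-14, R(O, 3))) = 355*(414 + (-3 - 14)/(-14)) = 355*(414 - 1/14*(-17)) = 355*(414 + 17/14) = 355*(5813/14) = 2063615/14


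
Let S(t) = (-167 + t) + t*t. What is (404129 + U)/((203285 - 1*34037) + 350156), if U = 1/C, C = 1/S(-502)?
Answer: 163866/129851 ≈ 1.2620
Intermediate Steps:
S(t) = -167 + t + t² (S(t) = (-167 + t) + t² = -167 + t + t²)
C = 1/251335 (C = 1/(-167 - 502 + (-502)²) = 1/(-167 - 502 + 252004) = 1/251335 ≈ 3.9788e-6)
U = 251335 (U = 1/(1/251335) = 251335)
(404129 + U)/((203285 - 1*34037) + 350156) = (404129 + 251335)/((203285 - 1*34037) + 350156) = 655464/((203285 - 34037) + 350156) = 655464/(169248 + 350156) = 655464/519404 = 655464*(1/519404) = 163866/129851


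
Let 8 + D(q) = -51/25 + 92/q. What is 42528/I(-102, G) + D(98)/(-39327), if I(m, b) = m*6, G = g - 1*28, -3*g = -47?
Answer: -18970407689/272994925 ≈ -69.490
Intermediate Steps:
g = 47/3 (g = -⅓*(-47) = 47/3 ≈ 15.667)
G = -37/3 (G = 47/3 - 1*28 = 47/3 - 28 = -37/3 ≈ -12.333)
D(q) = -251/25 + 92/q (D(q) = -8 + (-51/25 + 92/q) = -251/25 + 92/q)
I(m, b) = 6*m
42528/I(-102, G) + D(98)/(-39327) = 42528/((6*(-102))) + (-251/25 + 92/98)/(-39327) = 42528/(-612) + (-251/25 + 92*(1/98))*(-1/39327) = 42528*(-1/612) + (-251/25 + 46/49)*(-1/39327) = -3544/51 - 11149/1225*(-1/39327) = -3544/51 + 11149/48175575 = -18970407689/272994925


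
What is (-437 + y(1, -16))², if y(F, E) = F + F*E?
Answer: 204304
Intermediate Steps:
y(F, E) = F + E*F
(-437 + y(1, -16))² = (-437 + 1*(1 - 16))² = (-437 + 1*(-15))² = (-437 - 15)² = (-452)² = 204304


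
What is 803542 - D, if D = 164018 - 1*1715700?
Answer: 2355224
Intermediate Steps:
D = -1551682 (D = 164018 - 1715700 = -1551682)
803542 - D = 803542 - 1*(-1551682) = 803542 + 1551682 = 2355224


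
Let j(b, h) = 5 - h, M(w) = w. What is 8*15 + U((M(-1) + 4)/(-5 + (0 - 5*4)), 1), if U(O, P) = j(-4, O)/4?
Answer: 3032/25 ≈ 121.28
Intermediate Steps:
U(O, P) = 5/4 - O/4 (U(O, P) = (5 - O)/4 = (5 - O)*(¼) = 5/4 - O/4)
8*15 + U((M(-1) + 4)/(-5 + (0 - 5*4)), 1) = 8*15 + (5/4 - (-1 + 4)/(4*(-5 + (0 - 5*4)))) = 120 + (5/4 - 3/(4*(-5 + (0 - 20)))) = 120 + (5/4 - 3/(4*(-5 - 20))) = 120 + (5/4 - 3/(4*(-25))) = 120 + (5/4 - 3*(-1)/(4*25)) = 120 + (5/4 - ¼*(-3/25)) = 120 + (5/4 + 3/100) = 120 + 32/25 = 3032/25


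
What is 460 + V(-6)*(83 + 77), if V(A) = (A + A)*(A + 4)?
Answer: 4300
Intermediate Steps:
V(A) = 2*A*(4 + A) (V(A) = (2*A)*(4 + A) = 2*A*(4 + A))
460 + V(-6)*(83 + 77) = 460 + (2*(-6)*(4 - 6))*(83 + 77) = 460 + (2*(-6)*(-2))*160 = 460 + 24*160 = 460 + 3840 = 4300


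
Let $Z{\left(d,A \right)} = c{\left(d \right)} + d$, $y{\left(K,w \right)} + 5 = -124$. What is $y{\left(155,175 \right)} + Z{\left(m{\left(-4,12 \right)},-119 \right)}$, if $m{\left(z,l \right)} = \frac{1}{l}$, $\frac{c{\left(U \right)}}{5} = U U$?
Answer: $- \frac{18559}{144} \approx -128.88$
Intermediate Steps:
$y{\left(K,w \right)} = -129$ ($y{\left(K,w \right)} = -5 - 124 = -129$)
$c{\left(U \right)} = 5 U^{2}$ ($c{\left(U \right)} = 5 U U = 5 U^{2}$)
$Z{\left(d,A \right)} = d + 5 d^{2}$ ($Z{\left(d,A \right)} = 5 d^{2} + d = d + 5 d^{2}$)
$y{\left(155,175 \right)} + Z{\left(m{\left(-4,12 \right)},-119 \right)} = -129 + \frac{1 + \frac{5}{12}}{12} = -129 + \frac{1}{12} \cdot \frac{17}{12} = -129 + \frac{17}{144} = - \frac{18559}{144}$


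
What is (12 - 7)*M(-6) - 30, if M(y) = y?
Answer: -60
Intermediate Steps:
(12 - 7)*M(-6) - 30 = (12 - 7)*(-6) - 30 = 5*(-6) - 30 = -30 - 30 = -60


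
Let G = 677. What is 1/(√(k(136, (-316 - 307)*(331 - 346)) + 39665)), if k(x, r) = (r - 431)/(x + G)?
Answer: √26224582467/32256559 ≈ 0.0050204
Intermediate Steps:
k(x, r) = (-431 + r)/(677 + x) (k(x, r) = (r - 431)/(x + 677) = (-431 + r)/(677 + x))
1/(√(k(136, (-316 - 307)*(331 - 346)) + 39665)) = 1/(√((-431 + (-316 - 307)*(331 - 346))/(677 + 136) + 39665)) = 1/(√((-431 - 623*(-15))/813 + 39665)) = 1/(√((-431 + 9345)/813 + 39665)) = 1/(√((1/813)*8914 + 39665)) = 1/(√(8914/813 + 39665)) = 1/(√(32256559/813)) = 1/(√26224582467/813) = √26224582467/32256559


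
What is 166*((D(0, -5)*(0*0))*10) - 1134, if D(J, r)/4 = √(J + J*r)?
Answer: -1134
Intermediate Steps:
D(J, r) = 4*√(J + J*r)
166*((D(0, -5)*(0*0))*10) - 1134 = 166*(((4*√(0*(1 - 5)))*(0*0))*10) - 1134 = 166*(((4*√(0*(-4)))*0)*10) - 1134 = 166*(((4*√0)*0)*10) - 1134 = 166*(((4*0)*0)*10) - 1134 = 166*((0*0)*10) - 1134 = 166*(0*10) - 1134 = 166*0 - 1134 = 0 - 1134 = -1134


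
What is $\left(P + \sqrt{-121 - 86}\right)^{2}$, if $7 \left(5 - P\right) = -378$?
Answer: $3274 + 354 i \sqrt{23} \approx 3274.0 + 1697.7 i$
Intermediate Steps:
$P = 59$ ($P = 5 - -54 = 5 + 54 = 59$)
$\left(P + \sqrt{-121 - 86}\right)^{2} = \left(59 + \sqrt{-121 - 86}\right)^{2} = \left(59 + \sqrt{-207}\right)^{2} = \left(59 + 3 i \sqrt{23}\right)^{2}$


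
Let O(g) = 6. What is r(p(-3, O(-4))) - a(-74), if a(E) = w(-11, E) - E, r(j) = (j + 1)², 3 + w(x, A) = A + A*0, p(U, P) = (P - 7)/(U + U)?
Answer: 157/36 ≈ 4.3611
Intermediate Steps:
p(U, P) = (-7 + P)/(2*U) (p(U, P) = (-7 + P)/((2*U)) = (-7 + P)*(1/(2*U)) = (-7 + P)/(2*U))
w(x, A) = -3 + A (w(x, A) = -3 + (A + A*0) = -3 + (A + 0) = -3 + A)
r(j) = (1 + j)²
a(E) = -3 (a(E) = (-3 + E) - E = -3)
r(p(-3, O(-4))) - a(-74) = (1 + (½)*(-7 + 6)/(-3))² - 1*(-3) = (1 + (½)*(-⅓)*(-1))² + 3 = (1 + ⅙)² + 3 = (7/6)² + 3 = 49/36 + 3 = 157/36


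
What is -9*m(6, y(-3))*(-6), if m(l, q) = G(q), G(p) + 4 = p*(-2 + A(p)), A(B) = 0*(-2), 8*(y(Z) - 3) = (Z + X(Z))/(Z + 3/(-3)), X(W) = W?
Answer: -2241/4 ≈ -560.25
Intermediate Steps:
y(Z) = 3 + Z/(4*(-1 + Z)) (y(Z) = 3 + ((Z + Z)/(Z + 3/(-3)))/8 = 3 + ((2*Z)/(Z + 3*(-⅓)))/8 = 3 + ((2*Z)/(Z - 1))/8 = 3 + ((2*Z)/(-1 + Z))/8 = 3 + (2*Z/(-1 + Z))/8 = 3 + Z/(4*(-1 + Z)))
A(B) = 0
G(p) = -4 - 2*p (G(p) = -4 + p*(-2 + 0) = -4 + p*(-2) = -4 - 2*p)
m(l, q) = -4 - 2*q
-9*m(6, y(-3))*(-6) = -9*(-4 - (-12 + 13*(-3))/(2*(-1 - 3)))*(-6) = -9*(-4 - (-12 - 39)/(2*(-4)))*(-6) = -9*(-4 - (-1)*(-51)/(2*4))*(-6) = -9*(-4 - 2*51/16)*(-6) = -9*(-4 - 51/8)*(-6) = -9*(-83/8)*(-6) = (747/8)*(-6) = -2241/4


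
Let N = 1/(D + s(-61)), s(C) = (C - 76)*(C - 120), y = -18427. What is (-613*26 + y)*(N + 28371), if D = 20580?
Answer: -44241187178820/45377 ≈ -9.7497e+8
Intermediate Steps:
s(C) = (-120 + C)*(-76 + C) (s(C) = (-76 + C)*(-120 + C) = (-120 + C)*(-76 + C))
N = 1/45377 (N = 1/(20580 + (9120 + (-61)² - 196*(-61))) = 1/(20580 + (9120 + 3721 + 11956)) = 1/(20580 + 24797) = 1/45377 ≈ 2.2038e-5)
(-613*26 + y)*(N + 28371) = (-613*26 - 18427)*(1/45377 + 28371) = (-15938 - 18427)*(1287390868/45377) = -34365*1287390868/45377 = -44241187178820/45377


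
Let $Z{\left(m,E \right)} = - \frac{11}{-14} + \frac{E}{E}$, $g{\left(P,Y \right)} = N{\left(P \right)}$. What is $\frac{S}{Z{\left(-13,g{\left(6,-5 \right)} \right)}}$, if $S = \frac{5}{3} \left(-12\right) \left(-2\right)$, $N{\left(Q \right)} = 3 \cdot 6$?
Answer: $\frac{112}{5} \approx 22.4$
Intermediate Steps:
$N{\left(Q \right)} = 18$
$g{\left(P,Y \right)} = 18$
$Z{\left(m,E \right)} = \frac{25}{14}$ ($Z{\left(m,E \right)} = \left(-11\right) \left(- \frac{1}{14}\right) + 1 = \frac{11}{14} + 1 = \frac{25}{14}$)
$S = 40$ ($S = 5 \cdot \frac{1}{3} \left(-12\right) \left(-2\right) = \frac{5}{3} \left(-12\right) \left(-2\right) = \left(-20\right) \left(-2\right) = 40$)
$\frac{S}{Z{\left(-13,g{\left(6,-5 \right)} \right)}} = \frac{40}{\frac{25}{14}} = 40 \cdot \frac{14}{25} = \frac{112}{5}$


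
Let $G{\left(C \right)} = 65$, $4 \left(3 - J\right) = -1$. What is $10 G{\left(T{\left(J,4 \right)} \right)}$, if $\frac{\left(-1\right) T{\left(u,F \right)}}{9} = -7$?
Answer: $650$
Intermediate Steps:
$J = \frac{13}{4}$ ($J = 3 - - \frac{1}{4} = 3 + \frac{1}{4} = \frac{13}{4} \approx 3.25$)
$T{\left(u,F \right)} = 63$ ($T{\left(u,F \right)} = \left(-9\right) \left(-7\right) = 63$)
$10 G{\left(T{\left(J,4 \right)} \right)} = 10 \cdot 65 = 650$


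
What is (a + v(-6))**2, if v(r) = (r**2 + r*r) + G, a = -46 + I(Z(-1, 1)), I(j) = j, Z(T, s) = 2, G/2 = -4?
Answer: 400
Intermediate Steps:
G = -8 (G = 2*(-4) = -8)
a = -44 (a = -46 + 2 = -44)
v(r) = -8 + 2*r**2 (v(r) = (r**2 + r*r) - 8 = (r**2 + r**2) - 8 = 2*r**2 - 8 = -8 + 2*r**2)
(a + v(-6))**2 = (-44 + (-8 + 2*(-6)**2))**2 = (-44 + (-8 + 2*36))**2 = (-44 + (-8 + 72))**2 = (-44 + 64)**2 = 20**2 = 400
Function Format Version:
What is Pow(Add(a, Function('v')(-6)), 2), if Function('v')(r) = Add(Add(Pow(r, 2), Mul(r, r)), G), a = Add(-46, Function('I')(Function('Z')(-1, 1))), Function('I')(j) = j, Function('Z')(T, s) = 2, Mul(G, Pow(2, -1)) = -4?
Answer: 400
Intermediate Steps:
G = -8 (G = Mul(2, -4) = -8)
a = -44 (a = Add(-46, 2) = -44)
Function('v')(r) = Add(-8, Mul(2, Pow(r, 2))) (Function('v')(r) = Add(Add(Pow(r, 2), Mul(r, r)), -8) = Add(Add(Pow(r, 2), Pow(r, 2)), -8) = Add(Mul(2, Pow(r, 2)), -8) = Add(-8, Mul(2, Pow(r, 2))))
Pow(Add(a, Function('v')(-6)), 2) = Pow(Add(-44, Add(-8, Mul(2, Pow(-6, 2)))), 2) = Pow(Add(-44, Add(-8, Mul(2, 36))), 2) = Pow(Add(-44, Add(-8, 72)), 2) = Pow(Add(-44, 64), 2) = Pow(20, 2) = 400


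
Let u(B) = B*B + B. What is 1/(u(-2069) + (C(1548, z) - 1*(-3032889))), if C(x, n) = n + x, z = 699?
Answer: 1/7313828 ≈ 1.3673e-7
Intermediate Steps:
u(B) = B + B² (u(B) = B² + B = B + B²)
1/(u(-2069) + (C(1548, z) - 1*(-3032889))) = 1/(-2069*(1 - 2069) + ((699 + 1548) - 1*(-3032889))) = 1/(-2069*(-2068) + (2247 + 3032889)) = 1/(4278692 + 3035136) = 1/7313828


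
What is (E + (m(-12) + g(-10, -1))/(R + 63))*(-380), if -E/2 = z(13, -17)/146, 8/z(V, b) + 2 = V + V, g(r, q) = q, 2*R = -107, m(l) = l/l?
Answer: 380/219 ≈ 1.7352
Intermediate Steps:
m(l) = 1
R = -107/2 (R = (½)*(-107) = -107/2 ≈ -53.500)
z(V, b) = 8/(-2 + 2*V) (z(V, b) = 8/(-2 + (V + V)) = 8/(-2 + 2*V))
E = -1/219 (E = -2*4/(-1 + 13)/146 = -2*4/12/146 = -2*4*(1/12)/146 = -2/(3*146) = -2*1/438 = -1/219 ≈ -0.0045662)
(E + (m(-12) + g(-10, -1))/(R + 63))*(-380) = (-1/219 + (1 - 1)/(-107/2 + 63))*(-380) = (-1/219 + 0/(19/2))*(-380) = (-1/219 + 0*(2/19))*(-380) = (-1/219 + 0)*(-380) = -1/219*(-380) = 380/219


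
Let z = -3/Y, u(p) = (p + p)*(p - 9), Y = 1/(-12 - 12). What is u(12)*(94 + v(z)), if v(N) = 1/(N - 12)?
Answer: 33846/5 ≈ 6769.2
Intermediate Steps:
Y = -1/24 (Y = 1/(-24) = -1/24 ≈ -0.041667)
u(p) = 2*p*(-9 + p) (u(p) = (2*p)*(-9 + p) = 2*p*(-9 + p))
z = 72 (z = -3/(-1/24) = -3*(-24) = 72)
v(N) = 1/(-12 + N)
u(12)*(94 + v(z)) = (2*12*(-9 + 12))*(94 + 1/(-12 + 72)) = (2*12*3)*(94 + 1/60) = 72*(94 + 1/60) = 72*(5641/60) = 33846/5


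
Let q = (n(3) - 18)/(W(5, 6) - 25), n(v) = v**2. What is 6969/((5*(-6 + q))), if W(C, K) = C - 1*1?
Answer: -16261/65 ≈ -250.17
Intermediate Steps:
W(C, K) = -1 + C (W(C, K) = C - 1 = -1 + C)
q = 3/7 (q = (3**2 - 18)/((-1 + 5) - 25) = (9 - 18)/(4 - 25) = -9/(-21) = -9*(-1/21) = 3/7 ≈ 0.42857)
6969/((5*(-6 + q))) = 6969/((5*(-6 + 3/7))) = 6969/((5*(-39/7))) = 6969/(-195/7) = 6969*(-7/195) = -16261/65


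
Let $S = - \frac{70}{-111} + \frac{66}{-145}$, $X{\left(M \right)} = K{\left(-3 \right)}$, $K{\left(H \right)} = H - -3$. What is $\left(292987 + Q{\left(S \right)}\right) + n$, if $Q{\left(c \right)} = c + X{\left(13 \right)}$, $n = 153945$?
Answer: $\frac{7193373364}{16095} \approx 4.4693 \cdot 10^{5}$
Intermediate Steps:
$K{\left(H \right)} = 3 + H$ ($K{\left(H \right)} = H + 3 = 3 + H$)
$X{\left(M \right)} = 0$ ($X{\left(M \right)} = 3 - 3 = 0$)
$S = \frac{2824}{16095}$ ($S = \left(-70\right) \left(- \frac{1}{111}\right) + 66 \left(- \frac{1}{145}\right) = \frac{70}{111} - \frac{66}{145} = \frac{2824}{16095} \approx 0.17546$)
$Q{\left(c \right)} = c$ ($Q{\left(c \right)} = c + 0 = c$)
$\left(292987 + Q{\left(S \right)}\right) + n = \left(292987 + \frac{2824}{16095}\right) + 153945 = \frac{4715628589}{16095} + 153945 = \frac{7193373364}{16095}$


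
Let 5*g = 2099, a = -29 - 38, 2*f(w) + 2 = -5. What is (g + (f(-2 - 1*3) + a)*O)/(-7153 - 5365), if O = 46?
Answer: 7058/31295 ≈ 0.22553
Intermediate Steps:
f(w) = -7/2 (f(w) = -1 + (½)*(-5) = -1 - 5/2 = -7/2)
a = -67
g = 2099/5 (g = (⅕)*2099 = 2099/5 ≈ 419.80)
(g + (f(-2 - 1*3) + a)*O)/(-7153 - 5365) = (2099/5 + (-7/2 - 67)*46)/(-7153 - 5365) = (2099/5 - 141/2*46)/(-12518) = (2099/5 - 3243)*(-1/12518) = -14116/5*(-1/12518) = 7058/31295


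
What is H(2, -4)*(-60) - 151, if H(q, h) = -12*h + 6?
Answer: -3391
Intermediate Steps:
H(q, h) = 6 - 12*h
H(2, -4)*(-60) - 151 = (6 - 12*(-4))*(-60) - 151 = (6 + 48)*(-60) - 151 = 54*(-60) - 151 = -3240 - 151 = -3391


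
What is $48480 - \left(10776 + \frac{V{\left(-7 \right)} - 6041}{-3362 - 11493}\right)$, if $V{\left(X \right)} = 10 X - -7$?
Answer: $\frac{560086816}{14855} \approx 37704.0$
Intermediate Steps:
$V{\left(X \right)} = 7 + 10 X$ ($V{\left(X \right)} = 10 X + 7 = 7 + 10 X$)
$48480 - \left(10776 + \frac{V{\left(-7 \right)} - 6041}{-3362 - 11493}\right) = 48480 - \left(10776 + \frac{\left(7 + 10 \left(-7\right)\right) - 6041}{-3362 - 11493}\right) = 48480 - \left(10776 + \frac{\left(7 - 70\right) - 6041}{-14855}\right) = 48480 - \left(10776 + \left(-63 - 6041\right) \left(- \frac{1}{14855}\right)\right) = 48480 - \left(10776 - - \frac{6104}{14855}\right) = 48480 - \left(10776 + \frac{6104}{14855}\right) = 48480 - \frac{160083584}{14855} = \frac{560086816}{14855}$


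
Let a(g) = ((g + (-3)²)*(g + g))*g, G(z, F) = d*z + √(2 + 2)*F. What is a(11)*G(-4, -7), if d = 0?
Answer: -67760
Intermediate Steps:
G(z, F) = 2*F (G(z, F) = 0*z + √(2 + 2)*F = 0 + √4*F = 0 + 2*F = 2*F)
a(g) = 2*g²*(9 + g) (a(g) = ((g + 9)*(2*g))*g = ((9 + g)*(2*g))*g = (2*g*(9 + g))*g = 2*g²*(9 + g))
a(11)*G(-4, -7) = (2*11²*(9 + 11))*(2*(-7)) = (2*121*20)*(-14) = 4840*(-14) = -67760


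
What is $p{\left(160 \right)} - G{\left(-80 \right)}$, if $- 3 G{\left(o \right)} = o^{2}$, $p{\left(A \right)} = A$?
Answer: $\frac{6880}{3} \approx 2293.3$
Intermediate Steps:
$G{\left(o \right)} = - \frac{o^{2}}{3}$
$p{\left(160 \right)} - G{\left(-80 \right)} = 160 - - \frac{\left(-80\right)^{2}}{3} = 160 - \left(- \frac{1}{3}\right) 6400 = 160 - - \frac{6400}{3} = 160 + \frac{6400}{3} = \frac{6880}{3}$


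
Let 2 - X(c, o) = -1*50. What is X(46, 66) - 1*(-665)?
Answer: 717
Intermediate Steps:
X(c, o) = 52 (X(c, o) = 2 - (-1)*50 = 2 - 1*(-50) = 2 + 50 = 52)
X(46, 66) - 1*(-665) = 52 - 1*(-665) = 52 + 665 = 717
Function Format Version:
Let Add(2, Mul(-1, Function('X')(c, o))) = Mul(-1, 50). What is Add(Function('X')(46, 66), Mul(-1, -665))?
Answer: 717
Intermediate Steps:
Function('X')(c, o) = 52 (Function('X')(c, o) = Add(2, Mul(-1, Mul(-1, 50))) = Add(2, Mul(-1, -50)) = Add(2, 50) = 52)
Add(Function('X')(46, 66), Mul(-1, -665)) = Add(52, Mul(-1, -665)) = Add(52, 665) = 717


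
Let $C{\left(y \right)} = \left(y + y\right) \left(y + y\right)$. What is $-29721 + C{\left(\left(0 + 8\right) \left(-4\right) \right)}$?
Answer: $-25625$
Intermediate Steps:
$C{\left(y \right)} = 4 y^{2}$ ($C{\left(y \right)} = 2 y 2 y = 4 y^{2}$)
$-29721 + C{\left(\left(0 + 8\right) \left(-4\right) \right)} = -29721 + 4 \left(\left(0 + 8\right) \left(-4\right)\right)^{2} = -29721 + 4 \left(8 \left(-4\right)\right)^{2} = -29721 + 4 \left(-32\right)^{2} = -29721 + 4 \cdot 1024 = -29721 + 4096 = -25625$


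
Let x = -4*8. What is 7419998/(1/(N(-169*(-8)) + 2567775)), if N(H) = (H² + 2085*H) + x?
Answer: 53532072710866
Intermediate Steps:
x = -32
N(H) = -32 + H² + 2085*H (N(H) = (H² + 2085*H) - 32 = -32 + H² + 2085*H)
7419998/(1/(N(-169*(-8)) + 2567775)) = 7419998/(1/((-32 + (-169*(-8))² + 2085*(-169*(-8))) + 2567775)) = 7419998/(1/((-32 + 1352² + 2085*1352) + 2567775)) = 7419998/(1/((-32 + 1827904 + 2818920) + 2567775)) = 7419998/(1/(4646792 + 2567775)) = 7419998/(1/7214567) = 7419998*7214567 = 53532072710866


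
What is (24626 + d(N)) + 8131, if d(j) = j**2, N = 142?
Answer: 52921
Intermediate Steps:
(24626 + d(N)) + 8131 = (24626 + 142**2) + 8131 = (24626 + 20164) + 8131 = 44790 + 8131 = 52921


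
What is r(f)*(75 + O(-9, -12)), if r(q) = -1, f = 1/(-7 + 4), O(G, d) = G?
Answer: -66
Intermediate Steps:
f = -⅓ (f = 1/(-3) = -⅓ ≈ -0.33333)
r(f)*(75 + O(-9, -12)) = -(75 - 9) = -1*66 = -66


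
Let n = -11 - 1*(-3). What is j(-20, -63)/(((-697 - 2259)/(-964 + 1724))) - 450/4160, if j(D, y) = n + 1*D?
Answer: 2179865/307424 ≈ 7.0907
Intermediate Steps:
n = -8 (n = -11 + 3 = -8)
j(D, y) = -8 + D (j(D, y) = -8 + 1*D = -8 + D)
j(-20, -63)/(((-697 - 2259)/(-964 + 1724))) - 450/4160 = (-8 - 20)/(((-697 - 2259)/(-964 + 1724))) - 450/4160 = -28/((-2956/760)) - 450*1/4160 = -28/((-2956*1/760)) - 45/416 = -28/(-739/190) - 45/416 = -28*(-190/739) - 45/416 = 5320/739 - 45/416 = 2179865/307424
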